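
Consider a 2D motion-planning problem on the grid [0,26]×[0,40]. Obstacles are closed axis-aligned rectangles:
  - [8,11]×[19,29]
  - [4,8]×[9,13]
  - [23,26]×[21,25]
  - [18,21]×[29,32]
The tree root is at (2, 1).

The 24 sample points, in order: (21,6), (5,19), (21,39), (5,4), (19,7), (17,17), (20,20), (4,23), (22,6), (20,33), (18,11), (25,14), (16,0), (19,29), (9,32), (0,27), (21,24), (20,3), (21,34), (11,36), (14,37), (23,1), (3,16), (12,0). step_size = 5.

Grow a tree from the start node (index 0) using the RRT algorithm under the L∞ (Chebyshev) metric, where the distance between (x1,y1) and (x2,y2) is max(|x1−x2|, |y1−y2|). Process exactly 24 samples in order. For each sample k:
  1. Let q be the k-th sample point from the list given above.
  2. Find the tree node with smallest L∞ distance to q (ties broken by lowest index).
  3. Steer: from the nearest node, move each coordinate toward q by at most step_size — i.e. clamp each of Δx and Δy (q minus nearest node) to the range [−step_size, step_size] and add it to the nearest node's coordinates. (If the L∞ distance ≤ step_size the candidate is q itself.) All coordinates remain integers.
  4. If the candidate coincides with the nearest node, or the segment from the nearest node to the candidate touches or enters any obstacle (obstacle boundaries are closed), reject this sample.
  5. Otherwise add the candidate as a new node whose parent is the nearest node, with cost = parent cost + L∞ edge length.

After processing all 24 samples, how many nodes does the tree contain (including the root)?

Node count: 23

1. q=(21,6) nearest=0 d=19 new=(7,6) → add node 1 parent=0 cost=5
2. q=(5,19) nearest=1 d=13 new=(5,11) → blocked by [4,8]×[9,13], reject
3. q=(21,39) nearest=1 d=33 new=(12,11) → add node 2 parent=1 cost=10
4. q=(5,4) nearest=1 d=2 new=(5,4) → add node 3 parent=1 cost=7
5. q=(19,7) nearest=2 d=7 new=(17,7) → add node 4 parent=2 cost=15
6. q=(17,17) nearest=2 d=6 new=(17,16) → add node 5 parent=2 cost=15
7. q=(20,20) nearest=5 d=4 new=(20,20) → add node 6 parent=5 cost=19
8. q=(4,23) nearest=2 d=12 new=(7,16) → add node 7 parent=2 cost=15
9. q=(22,6) nearest=4 d=5 new=(22,6) → add node 8 parent=4 cost=20
10. q=(20,33) nearest=6 d=13 new=(20,25) → add node 9 parent=6 cost=24
11. q=(18,11) nearest=4 d=4 new=(18,11) → add node 10 parent=4 cost=19
12. q=(25,14) nearest=6 d=6 new=(25,15) → add node 11 parent=6 cost=24
13. q=(16,0) nearest=8 d=6 new=(17,1) → add node 12 parent=8 cost=25
14. q=(19,29) nearest=9 d=4 new=(19,29) → blocked by [18,21]×[29,32], reject
15. q=(9,32) nearest=9 d=11 new=(15,30) → add node 13 parent=9 cost=29
16. q=(0,27) nearest=7 d=11 new=(2,21) → add node 14 parent=7 cost=20
17. q=(21,24) nearest=9 d=1 new=(21,24) → add node 15 parent=9 cost=25
18. q=(20,3) nearest=8 d=3 new=(20,3) → add node 16 parent=8 cost=23
19. q=(21,34) nearest=13 d=6 new=(20,34) → add node 17 parent=13 cost=34
20. q=(11,36) nearest=13 d=6 new=(11,35) → add node 18 parent=13 cost=34
21. q=(14,37) nearest=18 d=3 new=(14,37) → add node 19 parent=18 cost=37
22. q=(23,1) nearest=16 d=3 new=(23,1) → add node 20 parent=16 cost=26
23. q=(3,16) nearest=7 d=4 new=(3,16) → add node 21 parent=7 cost=19
24. q=(12,0) nearest=12 d=5 new=(12,0) → add node 22 parent=12 cost=30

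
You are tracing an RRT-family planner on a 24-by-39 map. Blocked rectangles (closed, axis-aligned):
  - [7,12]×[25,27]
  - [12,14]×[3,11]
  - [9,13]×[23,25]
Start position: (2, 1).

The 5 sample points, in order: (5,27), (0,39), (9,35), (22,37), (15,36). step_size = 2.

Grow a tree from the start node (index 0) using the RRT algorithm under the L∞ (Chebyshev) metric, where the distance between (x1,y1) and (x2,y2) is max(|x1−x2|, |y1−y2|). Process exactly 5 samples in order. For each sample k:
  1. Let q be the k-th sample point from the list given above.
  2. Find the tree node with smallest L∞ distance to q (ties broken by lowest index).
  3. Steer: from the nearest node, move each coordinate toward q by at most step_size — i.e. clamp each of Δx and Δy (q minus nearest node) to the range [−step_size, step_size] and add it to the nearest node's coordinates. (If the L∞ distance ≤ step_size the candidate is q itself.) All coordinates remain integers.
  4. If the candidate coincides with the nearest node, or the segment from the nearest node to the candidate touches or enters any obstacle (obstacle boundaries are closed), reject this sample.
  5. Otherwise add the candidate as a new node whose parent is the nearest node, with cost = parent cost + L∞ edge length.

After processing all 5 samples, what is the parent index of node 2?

Parent of node 2: 1

1. q=(5,27) nearest=0 d=26 new=(4,3) → add node 1 parent=0 cost=2
2. q=(0,39) nearest=1 d=36 new=(2,5) → add node 2 parent=1 cost=4
3. q=(9,35) nearest=2 d=30 new=(4,7) → add node 3 parent=2 cost=6
4. q=(22,37) nearest=3 d=30 new=(6,9) → add node 4 parent=3 cost=8
5. q=(15,36) nearest=4 d=27 new=(8,11) → add node 5 parent=4 cost=10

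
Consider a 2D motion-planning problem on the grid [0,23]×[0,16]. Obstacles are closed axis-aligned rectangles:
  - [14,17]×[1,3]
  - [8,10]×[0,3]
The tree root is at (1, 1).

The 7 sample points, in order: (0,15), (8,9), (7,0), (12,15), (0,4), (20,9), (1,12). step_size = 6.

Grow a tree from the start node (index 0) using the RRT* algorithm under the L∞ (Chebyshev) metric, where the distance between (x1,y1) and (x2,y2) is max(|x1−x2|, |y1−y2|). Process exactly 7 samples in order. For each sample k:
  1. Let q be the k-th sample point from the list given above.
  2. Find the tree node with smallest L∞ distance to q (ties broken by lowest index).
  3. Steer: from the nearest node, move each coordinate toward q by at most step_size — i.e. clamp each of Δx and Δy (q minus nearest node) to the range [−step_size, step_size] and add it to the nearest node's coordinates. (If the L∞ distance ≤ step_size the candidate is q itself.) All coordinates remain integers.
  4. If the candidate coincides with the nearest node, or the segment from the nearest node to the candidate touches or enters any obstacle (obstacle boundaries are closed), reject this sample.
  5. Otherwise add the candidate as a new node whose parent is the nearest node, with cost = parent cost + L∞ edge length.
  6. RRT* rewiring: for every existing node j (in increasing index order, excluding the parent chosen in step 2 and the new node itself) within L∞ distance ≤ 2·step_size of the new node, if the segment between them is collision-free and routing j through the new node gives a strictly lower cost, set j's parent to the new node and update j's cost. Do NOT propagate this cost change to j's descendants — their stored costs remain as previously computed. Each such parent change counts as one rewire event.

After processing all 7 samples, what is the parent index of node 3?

Parent of node 3: 0

1. q=(0,15) nearest=0 d=14 new=(0,7) → add node 1 parent=0 cost=6
2. q=(8,9) nearest=0 d=8 new=(7,7) → add node 2 parent=0 cost=6
3. q=(7,0) nearest=0 d=6 new=(7,0) → add node 3 parent=0 cost=6
4. q=(12,15) nearest=2 d=8 new=(12,13) → add node 4 parent=2 cost=12
5. q=(0,4) nearest=0 d=3 new=(0,4) → add node 5 parent=0 cost=3
6. q=(20,9) nearest=4 d=8 new=(18,9) → add node 6 parent=4 cost=18
7. q=(1,12) nearest=1 d=5 new=(1,12) → add node 7 parent=1 cost=11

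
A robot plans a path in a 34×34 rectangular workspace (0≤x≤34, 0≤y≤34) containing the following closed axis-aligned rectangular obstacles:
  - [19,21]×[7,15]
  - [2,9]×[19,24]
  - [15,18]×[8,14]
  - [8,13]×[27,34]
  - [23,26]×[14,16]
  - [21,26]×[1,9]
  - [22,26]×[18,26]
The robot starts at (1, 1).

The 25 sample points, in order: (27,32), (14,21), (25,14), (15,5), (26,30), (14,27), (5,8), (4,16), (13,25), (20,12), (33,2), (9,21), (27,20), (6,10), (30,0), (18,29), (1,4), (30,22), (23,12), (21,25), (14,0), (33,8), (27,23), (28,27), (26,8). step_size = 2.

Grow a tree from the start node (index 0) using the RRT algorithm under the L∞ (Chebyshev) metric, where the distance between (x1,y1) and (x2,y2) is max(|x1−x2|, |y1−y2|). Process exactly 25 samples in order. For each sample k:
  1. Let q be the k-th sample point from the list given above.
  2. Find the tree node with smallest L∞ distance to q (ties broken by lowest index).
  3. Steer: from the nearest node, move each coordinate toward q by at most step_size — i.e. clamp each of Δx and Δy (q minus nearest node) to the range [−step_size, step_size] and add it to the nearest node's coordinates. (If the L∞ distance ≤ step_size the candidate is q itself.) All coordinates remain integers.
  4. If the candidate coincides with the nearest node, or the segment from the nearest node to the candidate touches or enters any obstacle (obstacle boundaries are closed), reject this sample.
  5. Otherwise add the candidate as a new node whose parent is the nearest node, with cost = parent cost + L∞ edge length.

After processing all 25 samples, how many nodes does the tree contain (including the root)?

Node count: 20

1. q=(27,32) nearest=0 d=31 new=(3,3) → add node 1 parent=0 cost=2
2. q=(14,21) nearest=1 d=18 new=(5,5) → add node 2 parent=1 cost=4
3. q=(25,14) nearest=2 d=20 new=(7,7) → add node 3 parent=2 cost=6
4. q=(15,5) nearest=3 d=8 new=(9,5) → add node 4 parent=3 cost=8
5. q=(26,30) nearest=3 d=23 new=(9,9) → add node 5 parent=3 cost=8
6. q=(14,27) nearest=5 d=18 new=(11,11) → add node 6 parent=5 cost=10
7. q=(5,8) nearest=3 d=2 new=(5,8) → add node 7 parent=3 cost=8
8. q=(4,16) nearest=5 d=7 new=(7,11) → add node 8 parent=5 cost=10
9. q=(13,25) nearest=6 d=14 new=(13,13) → add node 9 parent=6 cost=12
10. q=(20,12) nearest=9 d=7 new=(15,12) → blocked by [15,18]×[8,14], reject
11. q=(33,2) nearest=9 d=20 new=(15,11) → blocked by [15,18]×[8,14], reject
12. q=(9,21) nearest=9 d=8 new=(11,15) → add node 10 parent=9 cost=14
13. q=(27,20) nearest=9 d=14 new=(15,15) → add node 11 parent=9 cost=14
14. q=(6,10) nearest=8 d=1 new=(6,10) → add node 12 parent=8 cost=11
15. q=(30,0) nearest=11 d=15 new=(17,13) → blocked by [15,18]×[8,14], reject
16. q=(18,29) nearest=10 d=14 new=(13,17) → add node 13 parent=10 cost=16
17. q=(1,4) nearest=1 d=2 new=(1,4) → add node 14 parent=1 cost=4
18. q=(30,22) nearest=11 d=15 new=(17,17) → add node 15 parent=11 cost=16
19. q=(23,12) nearest=15 d=6 new=(19,15) → blocked by [19,21]×[7,15], reject
20. q=(21,25) nearest=13 d=8 new=(15,19) → add node 16 parent=13 cost=18
21. q=(14,0) nearest=4 d=5 new=(11,3) → add node 17 parent=4 cost=10
22. q=(33,8) nearest=15 d=16 new=(19,15) → blocked by [19,21]×[7,15], reject
23. q=(27,23) nearest=15 d=10 new=(19,19) → add node 18 parent=15 cost=18
24. q=(28,27) nearest=18 d=9 new=(21,21) → add node 19 parent=18 cost=20
25. q=(26,8) nearest=15 d=9 new=(19,15) → blocked by [19,21]×[7,15], reject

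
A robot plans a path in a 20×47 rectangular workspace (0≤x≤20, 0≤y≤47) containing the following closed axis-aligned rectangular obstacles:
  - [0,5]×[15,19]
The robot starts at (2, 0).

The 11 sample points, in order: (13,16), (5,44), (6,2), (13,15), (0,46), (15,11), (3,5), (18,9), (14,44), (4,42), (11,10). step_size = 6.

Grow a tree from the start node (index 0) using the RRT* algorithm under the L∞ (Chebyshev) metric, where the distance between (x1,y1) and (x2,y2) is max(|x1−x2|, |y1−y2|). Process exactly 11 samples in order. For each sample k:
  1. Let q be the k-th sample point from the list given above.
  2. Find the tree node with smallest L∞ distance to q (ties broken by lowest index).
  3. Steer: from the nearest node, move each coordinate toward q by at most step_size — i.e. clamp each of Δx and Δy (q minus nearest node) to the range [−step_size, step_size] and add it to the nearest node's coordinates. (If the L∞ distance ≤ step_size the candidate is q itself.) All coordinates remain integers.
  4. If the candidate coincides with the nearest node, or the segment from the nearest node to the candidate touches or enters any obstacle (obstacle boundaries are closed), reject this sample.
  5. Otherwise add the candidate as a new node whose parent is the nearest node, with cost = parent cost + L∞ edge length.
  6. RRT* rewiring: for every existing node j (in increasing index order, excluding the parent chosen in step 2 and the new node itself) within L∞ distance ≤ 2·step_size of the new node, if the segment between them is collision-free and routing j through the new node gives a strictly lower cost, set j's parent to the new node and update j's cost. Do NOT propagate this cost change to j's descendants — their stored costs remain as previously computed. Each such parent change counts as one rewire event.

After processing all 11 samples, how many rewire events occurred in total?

1. q=(13,16) nearest=0 d=16 new=(8,6) → add node 1 parent=0 cost=6
2. q=(5,44) nearest=1 d=38 new=(5,12) → add node 2 parent=1 cost=12
3. q=(6,2) nearest=0 d=4 new=(6,2) → add node 3 parent=0 cost=4
4. q=(13,15) nearest=2 d=8 new=(11,15) → add node 4 parent=2 cost=18
5. q=(0,46) nearest=4 d=31 new=(5,21) → add node 5 parent=4 cost=24
6. q=(15,11) nearest=4 d=4 new=(15,11) → add node 6 parent=4 cost=22
7. q=(3,5) nearest=3 d=3 new=(3,5) → add node 7 parent=3 cost=7; rewire 4→7 (17<18); rewire 6→7 (19<22)
8. q=(18,9) nearest=6 d=3 new=(18,9) → add node 8 parent=6 cost=22
9. q=(14,44) nearest=5 d=23 new=(11,27) → add node 9 parent=5 cost=30
10. q=(4,42) nearest=9 d=15 new=(5,33) → add node 10 parent=9 cost=36
11. q=(11,10) nearest=1 d=4 new=(11,10) → add node 11 parent=1 cost=10; rewire 4→11 (15<17); rewire 5→11 (21<24); rewire 6→11 (14<19); rewire 8→11 (17<22)

Rewire events: 6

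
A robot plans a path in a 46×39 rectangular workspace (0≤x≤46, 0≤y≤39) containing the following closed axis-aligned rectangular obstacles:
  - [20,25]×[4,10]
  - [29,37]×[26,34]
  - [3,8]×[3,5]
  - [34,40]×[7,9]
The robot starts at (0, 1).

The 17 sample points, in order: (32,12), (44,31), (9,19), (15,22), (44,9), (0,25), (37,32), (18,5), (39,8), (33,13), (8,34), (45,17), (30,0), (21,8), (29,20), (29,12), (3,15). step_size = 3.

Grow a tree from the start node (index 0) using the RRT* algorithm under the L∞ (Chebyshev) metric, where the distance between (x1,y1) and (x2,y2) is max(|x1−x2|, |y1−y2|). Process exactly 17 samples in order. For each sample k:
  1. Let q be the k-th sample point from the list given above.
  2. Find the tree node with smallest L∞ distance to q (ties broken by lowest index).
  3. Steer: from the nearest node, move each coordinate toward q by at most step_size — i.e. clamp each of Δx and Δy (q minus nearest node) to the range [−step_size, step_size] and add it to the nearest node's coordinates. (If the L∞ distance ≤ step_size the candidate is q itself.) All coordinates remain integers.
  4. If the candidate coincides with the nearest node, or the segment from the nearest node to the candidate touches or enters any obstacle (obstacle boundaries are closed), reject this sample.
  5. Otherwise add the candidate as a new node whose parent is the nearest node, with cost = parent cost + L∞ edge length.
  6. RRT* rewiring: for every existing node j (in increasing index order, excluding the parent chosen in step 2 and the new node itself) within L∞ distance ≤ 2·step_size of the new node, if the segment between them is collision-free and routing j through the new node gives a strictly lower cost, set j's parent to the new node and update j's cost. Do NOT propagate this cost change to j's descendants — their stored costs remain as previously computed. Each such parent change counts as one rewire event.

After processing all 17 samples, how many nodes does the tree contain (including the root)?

1. q=(32,12) nearest=0 d=32 new=(3,4) → blocked by [3,8]×[3,5], reject
2. q=(44,31) nearest=0 d=44 new=(3,4) → blocked by [3,8]×[3,5], reject
3. q=(9,19) nearest=0 d=18 new=(3,4) → blocked by [3,8]×[3,5], reject
4. q=(15,22) nearest=0 d=21 new=(3,4) → blocked by [3,8]×[3,5], reject
5. q=(44,9) nearest=0 d=44 new=(3,4) → blocked by [3,8]×[3,5], reject
6. q=(0,25) nearest=0 d=24 new=(0,4) → add node 1 parent=0 cost=3
7. q=(37,32) nearest=0 d=37 new=(3,4) → blocked by [3,8]×[3,5], reject
8. q=(18,5) nearest=0 d=18 new=(3,4) → blocked by [3,8]×[3,5], reject
9. q=(39,8) nearest=0 d=39 new=(3,4) → blocked by [3,8]×[3,5], reject
10. q=(33,13) nearest=0 d=33 new=(3,4) → blocked by [3,8]×[3,5], reject
11. q=(8,34) nearest=1 d=30 new=(3,7) → add node 2 parent=1 cost=6
12. q=(45,17) nearest=2 d=42 new=(6,10) → add node 3 parent=2 cost=9
13. q=(30,0) nearest=3 d=24 new=(9,7) → add node 4 parent=3 cost=12
14. q=(21,8) nearest=4 d=12 new=(12,8) → add node 5 parent=4 cost=15
15. q=(29,20) nearest=5 d=17 new=(15,11) → add node 6 parent=5 cost=18
16. q=(29,12) nearest=6 d=14 new=(18,12) → add node 7 parent=6 cost=21
17. q=(3,15) nearest=3 d=5 new=(3,13) → add node 8 parent=3 cost=12

Node count: 9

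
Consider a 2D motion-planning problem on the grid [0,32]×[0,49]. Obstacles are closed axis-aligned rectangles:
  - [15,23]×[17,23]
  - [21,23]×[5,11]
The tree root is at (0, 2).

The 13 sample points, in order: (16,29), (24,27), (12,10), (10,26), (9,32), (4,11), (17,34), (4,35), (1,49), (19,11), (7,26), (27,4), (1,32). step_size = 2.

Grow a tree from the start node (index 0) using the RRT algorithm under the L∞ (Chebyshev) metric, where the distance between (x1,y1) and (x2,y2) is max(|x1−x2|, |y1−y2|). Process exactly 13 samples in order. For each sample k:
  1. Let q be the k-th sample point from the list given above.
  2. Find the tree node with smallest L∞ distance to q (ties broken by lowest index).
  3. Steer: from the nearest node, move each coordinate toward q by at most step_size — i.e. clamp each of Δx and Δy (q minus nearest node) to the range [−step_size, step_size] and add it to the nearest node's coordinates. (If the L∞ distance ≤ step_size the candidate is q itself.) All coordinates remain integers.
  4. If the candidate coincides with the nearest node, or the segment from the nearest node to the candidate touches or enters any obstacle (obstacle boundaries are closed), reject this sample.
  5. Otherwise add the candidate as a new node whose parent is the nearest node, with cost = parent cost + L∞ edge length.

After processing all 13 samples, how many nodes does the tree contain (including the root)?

Node count: 14

1. q=(16,29) nearest=0 d=27 new=(2,4) → add node 1 parent=0 cost=2
2. q=(24,27) nearest=1 d=23 new=(4,6) → add node 2 parent=1 cost=4
3. q=(12,10) nearest=2 d=8 new=(6,8) → add node 3 parent=2 cost=6
4. q=(10,26) nearest=3 d=18 new=(8,10) → add node 4 parent=3 cost=8
5. q=(9,32) nearest=4 d=22 new=(9,12) → add node 5 parent=4 cost=10
6. q=(4,11) nearest=3 d=3 new=(4,10) → add node 6 parent=3 cost=8
7. q=(17,34) nearest=5 d=22 new=(11,14) → add node 7 parent=5 cost=12
8. q=(4,35) nearest=7 d=21 new=(9,16) → add node 8 parent=7 cost=14
9. q=(1,49) nearest=8 d=33 new=(7,18) → add node 9 parent=8 cost=16
10. q=(19,11) nearest=7 d=8 new=(13,12) → add node 10 parent=7 cost=14
11. q=(7,26) nearest=9 d=8 new=(7,20) → add node 11 parent=9 cost=18
12. q=(27,4) nearest=10 d=14 new=(15,10) → add node 12 parent=10 cost=16
13. q=(1,32) nearest=11 d=12 new=(5,22) → add node 13 parent=11 cost=20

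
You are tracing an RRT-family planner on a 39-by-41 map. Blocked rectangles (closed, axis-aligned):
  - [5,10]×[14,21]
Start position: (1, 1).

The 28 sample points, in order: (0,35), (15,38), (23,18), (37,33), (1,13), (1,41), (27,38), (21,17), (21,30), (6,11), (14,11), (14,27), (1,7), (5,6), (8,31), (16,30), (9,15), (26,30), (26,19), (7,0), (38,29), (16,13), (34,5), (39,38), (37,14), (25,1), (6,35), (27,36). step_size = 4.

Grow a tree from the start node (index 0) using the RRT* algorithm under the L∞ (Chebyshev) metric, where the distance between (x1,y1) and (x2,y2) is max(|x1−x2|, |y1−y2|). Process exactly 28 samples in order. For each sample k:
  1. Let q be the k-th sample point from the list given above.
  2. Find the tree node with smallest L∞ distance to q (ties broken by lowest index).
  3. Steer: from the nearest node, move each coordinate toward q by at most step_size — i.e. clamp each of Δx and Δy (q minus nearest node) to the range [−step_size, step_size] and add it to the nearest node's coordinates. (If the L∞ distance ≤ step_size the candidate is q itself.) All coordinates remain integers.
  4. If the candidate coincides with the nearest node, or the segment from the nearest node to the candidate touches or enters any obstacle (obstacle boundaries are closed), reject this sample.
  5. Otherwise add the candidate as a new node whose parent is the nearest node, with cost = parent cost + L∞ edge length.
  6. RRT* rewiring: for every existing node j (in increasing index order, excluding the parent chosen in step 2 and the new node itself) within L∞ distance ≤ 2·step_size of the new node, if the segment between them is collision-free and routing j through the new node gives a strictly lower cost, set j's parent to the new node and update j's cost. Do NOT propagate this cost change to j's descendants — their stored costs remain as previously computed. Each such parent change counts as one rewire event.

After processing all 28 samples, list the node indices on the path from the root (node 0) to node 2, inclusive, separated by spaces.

1. q=(0,35) nearest=0 d=34 new=(0,5) → add node 1 parent=0 cost=4
2. q=(15,38) nearest=1 d=33 new=(4,9) → add node 2 parent=1 cost=8
3. q=(23,18) nearest=2 d=19 new=(8,13) → add node 3 parent=2 cost=12
4. q=(37,33) nearest=3 d=29 new=(12,17) → blocked by [5,10]×[14,21], reject
5. q=(1,13) nearest=2 d=4 new=(1,13) → add node 4 parent=2 cost=12
6. q=(1,41) nearest=3 d=28 new=(4,17) → blocked by [5,10]×[14,21], reject
7. q=(27,38) nearest=3 d=25 new=(12,17) → blocked by [5,10]×[14,21], reject
8. q=(21,17) nearest=3 d=13 new=(12,17) → blocked by [5,10]×[14,21], reject
9. q=(21,30) nearest=3 d=17 new=(12,17) → blocked by [5,10]×[14,21], reject
10. q=(6,11) nearest=2 d=2 new=(6,11) → add node 5 parent=2 cost=10
11. q=(14,11) nearest=3 d=6 new=(12,11) → add node 6 parent=3 cost=16
12. q=(14,27) nearest=3 d=14 new=(12,17) → blocked by [5,10]×[14,21], reject
13. q=(1,7) nearest=1 d=2 new=(1,7) → add node 7 parent=1 cost=6
14. q=(5,6) nearest=2 d=3 new=(5,6) → add node 8 parent=2 cost=11
15. q=(8,31) nearest=3 d=18 new=(8,17) → blocked by [5,10]×[14,21], reject
16. q=(16,30) nearest=3 d=17 new=(12,17) → blocked by [5,10]×[14,21], reject
17. q=(9,15) nearest=3 d=2 new=(9,15) → blocked by [5,10]×[14,21], reject
18. q=(26,30) nearest=3 d=18 new=(12,17) → blocked by [5,10]×[14,21], reject
19. q=(26,19) nearest=6 d=14 new=(16,15) → add node 9 parent=6 cost=20
20. q=(7,0) nearest=0 d=6 new=(5,0) → add node 10 parent=0 cost=4; rewire 8→10 (10<11)
21. q=(38,29) nearest=9 d=22 new=(20,19) → add node 11 parent=9 cost=24
22. q=(16,13) nearest=9 d=2 new=(16,13) → add node 12 parent=9 cost=22
23. q=(34,5) nearest=11 d=14 new=(24,15) → add node 13 parent=11 cost=28
24. q=(39,38) nearest=11 d=19 new=(24,23) → add node 14 parent=11 cost=28
25. q=(37,14) nearest=13 d=13 new=(28,14) → add node 15 parent=13 cost=32
26. q=(25,1) nearest=12 d=12 new=(20,9) → add node 16 parent=12 cost=26
27. q=(6,35) nearest=11 d=16 new=(16,23) → add node 17 parent=11 cost=28
28. q=(27,36) nearest=14 d=13 new=(27,27) → add node 18 parent=14 cost=32

Path: 0 1 2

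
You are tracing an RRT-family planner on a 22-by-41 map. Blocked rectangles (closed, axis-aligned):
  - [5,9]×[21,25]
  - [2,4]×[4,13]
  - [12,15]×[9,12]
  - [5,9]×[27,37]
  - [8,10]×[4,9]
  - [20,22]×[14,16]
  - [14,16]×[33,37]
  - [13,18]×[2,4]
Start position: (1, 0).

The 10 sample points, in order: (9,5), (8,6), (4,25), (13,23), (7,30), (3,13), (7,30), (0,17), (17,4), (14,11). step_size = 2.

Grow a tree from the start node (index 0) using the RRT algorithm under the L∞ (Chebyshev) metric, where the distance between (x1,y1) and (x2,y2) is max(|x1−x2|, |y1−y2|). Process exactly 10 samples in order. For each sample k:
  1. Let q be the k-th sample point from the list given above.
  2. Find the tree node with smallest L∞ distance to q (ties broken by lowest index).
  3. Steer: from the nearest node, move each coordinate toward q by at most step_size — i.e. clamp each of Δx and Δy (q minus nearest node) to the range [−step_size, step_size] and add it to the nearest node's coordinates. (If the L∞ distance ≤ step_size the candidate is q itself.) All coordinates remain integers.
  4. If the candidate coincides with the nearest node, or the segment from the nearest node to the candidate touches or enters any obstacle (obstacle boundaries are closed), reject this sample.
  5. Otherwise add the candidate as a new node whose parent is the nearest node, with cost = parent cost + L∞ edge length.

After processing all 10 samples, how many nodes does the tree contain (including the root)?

1. q=(9,5) nearest=0 d=8 new=(3,2) → add node 1 parent=0 cost=2
2. q=(8,6) nearest=1 d=5 new=(5,4) → add node 2 parent=1 cost=4
3. q=(4,25) nearest=2 d=21 new=(4,6) → blocked by [2,4]×[4,13], reject
4. q=(13,23) nearest=2 d=19 new=(7,6) → add node 3 parent=2 cost=6
5. q=(7,30) nearest=3 d=24 new=(7,8) → add node 4 parent=3 cost=8
6. q=(3,13) nearest=4 d=5 new=(5,10) → add node 5 parent=4 cost=10
7. q=(7,30) nearest=5 d=20 new=(7,12) → add node 6 parent=5 cost=12
8. q=(0,17) nearest=5 d=7 new=(3,12) → blocked by [2,4]×[4,13], reject
9. q=(17,4) nearest=3 d=10 new=(9,4) → blocked by [8,10]×[4,9], reject
10. q=(14,11) nearest=3 d=7 new=(9,8) → blocked by [8,10]×[4,9], reject

Node count: 7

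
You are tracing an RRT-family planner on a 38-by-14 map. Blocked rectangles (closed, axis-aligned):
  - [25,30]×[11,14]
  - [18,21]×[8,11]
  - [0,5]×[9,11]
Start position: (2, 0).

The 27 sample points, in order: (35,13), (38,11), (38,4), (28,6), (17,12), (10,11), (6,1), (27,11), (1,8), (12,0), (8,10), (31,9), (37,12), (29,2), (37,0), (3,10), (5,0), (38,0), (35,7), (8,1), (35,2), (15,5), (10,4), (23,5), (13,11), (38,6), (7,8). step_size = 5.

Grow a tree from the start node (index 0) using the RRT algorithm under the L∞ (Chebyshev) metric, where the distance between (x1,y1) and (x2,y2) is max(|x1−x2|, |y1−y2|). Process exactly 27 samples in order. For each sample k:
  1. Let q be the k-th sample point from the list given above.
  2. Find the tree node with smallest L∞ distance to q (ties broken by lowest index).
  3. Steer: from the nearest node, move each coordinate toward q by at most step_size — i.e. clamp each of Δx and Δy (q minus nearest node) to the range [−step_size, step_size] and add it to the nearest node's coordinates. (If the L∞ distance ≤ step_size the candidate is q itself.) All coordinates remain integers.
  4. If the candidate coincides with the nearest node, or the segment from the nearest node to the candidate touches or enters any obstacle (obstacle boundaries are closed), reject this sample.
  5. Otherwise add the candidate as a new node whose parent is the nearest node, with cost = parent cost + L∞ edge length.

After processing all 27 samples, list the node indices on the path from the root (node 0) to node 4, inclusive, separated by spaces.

1. q=(35,13) nearest=0 d=33 new=(7,5) → add node 1 parent=0 cost=5
2. q=(38,11) nearest=1 d=31 new=(12,10) → add node 2 parent=1 cost=10
3. q=(38,4) nearest=2 d=26 new=(17,5) → add node 3 parent=2 cost=15
4. q=(28,6) nearest=3 d=11 new=(22,6) → add node 4 parent=3 cost=20
5. q=(17,12) nearest=2 d=5 new=(17,12) → add node 5 parent=2 cost=15
6. q=(10,11) nearest=2 d=2 new=(10,11) → add node 6 parent=2 cost=12
7. q=(6,1) nearest=0 d=4 new=(6,1) → add node 7 parent=0 cost=4
8. q=(27,11) nearest=4 d=5 new=(27,11) → blocked by [25,30]×[11,14], reject
9. q=(1,8) nearest=1 d=6 new=(2,8) → add node 8 parent=1 cost=10
10. q=(12,0) nearest=1 d=5 new=(12,0) → add node 9 parent=1 cost=10
11. q=(8,10) nearest=6 d=2 new=(8,10) → add node 10 parent=6 cost=14
12. q=(31,9) nearest=4 d=9 new=(27,9) → add node 11 parent=4 cost=25
13. q=(37,12) nearest=11 d=10 new=(32,12) → add node 12 parent=11 cost=30
14. q=(29,2) nearest=4 d=7 new=(27,2) → add node 13 parent=4 cost=25
15. q=(37,0) nearest=11 d=10 new=(32,4) → add node 14 parent=11 cost=30
16. q=(3,10) nearest=8 d=2 new=(3,10) → blocked by [0,5]×[9,11], reject
17. q=(5,0) nearest=7 d=1 new=(5,0) → add node 15 parent=7 cost=5
18. q=(38,0) nearest=14 d=6 new=(37,0) → add node 16 parent=14 cost=35
19. q=(35,7) nearest=14 d=3 new=(35,7) → add node 17 parent=14 cost=33
20. q=(8,1) nearest=7 d=2 new=(8,1) → add node 18 parent=7 cost=6
21. q=(35,2) nearest=16 d=2 new=(35,2) → add node 19 parent=16 cost=37
22. q=(15,5) nearest=3 d=2 new=(15,5) → add node 20 parent=3 cost=17
23. q=(10,4) nearest=1 d=3 new=(10,4) → add node 21 parent=1 cost=8
24. q=(23,5) nearest=4 d=1 new=(23,5) → add node 22 parent=4 cost=21
25. q=(13,11) nearest=2 d=1 new=(13,11) → add node 23 parent=2 cost=11
26. q=(38,6) nearest=17 d=3 new=(38,6) → add node 24 parent=17 cost=36
27. q=(7,8) nearest=10 d=2 new=(7,8) → add node 25 parent=10 cost=16

Path: 0 1 2 3 4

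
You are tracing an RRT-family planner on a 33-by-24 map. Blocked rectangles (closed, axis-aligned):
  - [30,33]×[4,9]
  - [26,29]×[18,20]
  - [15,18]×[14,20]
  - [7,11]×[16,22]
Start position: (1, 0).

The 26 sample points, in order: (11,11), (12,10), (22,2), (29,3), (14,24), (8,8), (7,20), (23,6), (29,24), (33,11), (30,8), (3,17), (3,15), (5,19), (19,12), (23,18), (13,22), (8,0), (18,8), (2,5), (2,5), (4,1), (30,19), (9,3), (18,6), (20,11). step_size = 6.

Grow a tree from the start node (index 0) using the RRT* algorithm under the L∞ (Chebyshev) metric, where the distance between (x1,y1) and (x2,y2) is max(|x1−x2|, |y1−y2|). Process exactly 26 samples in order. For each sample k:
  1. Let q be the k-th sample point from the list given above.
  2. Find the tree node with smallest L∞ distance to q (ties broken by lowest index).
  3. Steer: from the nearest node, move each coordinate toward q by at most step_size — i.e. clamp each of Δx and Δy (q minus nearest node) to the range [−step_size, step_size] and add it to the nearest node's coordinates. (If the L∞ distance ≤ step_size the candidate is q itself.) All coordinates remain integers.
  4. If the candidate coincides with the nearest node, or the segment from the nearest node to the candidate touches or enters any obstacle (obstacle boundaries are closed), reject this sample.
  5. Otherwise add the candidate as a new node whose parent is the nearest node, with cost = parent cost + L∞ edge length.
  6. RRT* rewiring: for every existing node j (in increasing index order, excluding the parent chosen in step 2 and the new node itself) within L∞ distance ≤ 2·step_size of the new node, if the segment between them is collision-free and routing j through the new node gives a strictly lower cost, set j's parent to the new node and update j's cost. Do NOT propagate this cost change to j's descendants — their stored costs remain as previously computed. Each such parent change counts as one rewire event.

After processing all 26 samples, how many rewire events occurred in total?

1. q=(11,11) nearest=0 d=11 new=(7,6) → add node 1 parent=0 cost=6
2. q=(12,10) nearest=1 d=5 new=(12,10) → add node 2 parent=1 cost=11
3. q=(22,2) nearest=2 d=10 new=(18,4) → add node 3 parent=2 cost=17
4. q=(29,3) nearest=3 d=11 new=(24,3) → add node 4 parent=3 cost=23
5. q=(14,24) nearest=2 d=14 new=(14,16) → add node 5 parent=2 cost=17
6. q=(8,8) nearest=1 d=2 new=(8,8) → add node 6 parent=1 cost=8; rewire 5→6 (16<17)
7. q=(7,20) nearest=5 d=7 new=(8,20) → blocked by [7,11]×[16,22], reject
8. q=(23,6) nearest=4 d=3 new=(23,6) → add node 7 parent=4 cost=26
9. q=(29,24) nearest=5 d=15 new=(20,22) → blocked by [15,18]×[14,20], reject
10. q=(33,11) nearest=4 d=9 new=(30,9) → blocked by [30,33]×[4,9], reject
11. q=(30,8) nearest=4 d=6 new=(30,8) → blocked by [30,33]×[4,9], reject
12. q=(3,17) nearest=2 d=9 new=(6,16) → add node 8 parent=2 cost=17
13. q=(3,15) nearest=8 d=3 new=(3,15) → add node 9 parent=8 cost=20
14. q=(5,19) nearest=8 d=3 new=(5,19) → add node 10 parent=8 cost=20
15. q=(19,12) nearest=5 d=5 new=(19,12) → blocked by [15,18]×[14,20], reject
16. q=(23,18) nearest=5 d=9 new=(20,18) → blocked by [15,18]×[14,20], reject
17. q=(13,22) nearest=5 d=6 new=(13,22) → add node 11 parent=5 cost=22
18. q=(8,0) nearest=1 d=6 new=(8,0) → add node 12 parent=1 cost=12
19. q=(18,8) nearest=3 d=4 new=(18,8) → add node 13 parent=3 cost=21
20. q=(2,5) nearest=0 d=5 new=(2,5) → add node 14 parent=0 cost=5; rewire 8→14 (16<17); rewire 9→14 (15<20); rewire 12→14 (11<12)
21. q=(2,5) nearest=14 d=0 → coincident, reject
22. q=(4,1) nearest=0 d=3 new=(4,1) → add node 15 parent=0 cost=3; rewire 12→15 (7<11)
23. q=(30,19) nearest=13 d=12 new=(24,14) → add node 16 parent=13 cost=27
24. q=(9,3) nearest=1 d=3 new=(9,3) → add node 17 parent=1 cost=9; rewire 13→17 (18<21)
25. q=(18,6) nearest=3 d=2 new=(18,6) → add node 18 parent=3 cost=19; rewire 7→18 (24<26)
26. q=(20,11) nearest=13 d=3 new=(20,11) → add node 19 parent=13 cost=21; rewire 16→19 (25<27)

Rewire events: 8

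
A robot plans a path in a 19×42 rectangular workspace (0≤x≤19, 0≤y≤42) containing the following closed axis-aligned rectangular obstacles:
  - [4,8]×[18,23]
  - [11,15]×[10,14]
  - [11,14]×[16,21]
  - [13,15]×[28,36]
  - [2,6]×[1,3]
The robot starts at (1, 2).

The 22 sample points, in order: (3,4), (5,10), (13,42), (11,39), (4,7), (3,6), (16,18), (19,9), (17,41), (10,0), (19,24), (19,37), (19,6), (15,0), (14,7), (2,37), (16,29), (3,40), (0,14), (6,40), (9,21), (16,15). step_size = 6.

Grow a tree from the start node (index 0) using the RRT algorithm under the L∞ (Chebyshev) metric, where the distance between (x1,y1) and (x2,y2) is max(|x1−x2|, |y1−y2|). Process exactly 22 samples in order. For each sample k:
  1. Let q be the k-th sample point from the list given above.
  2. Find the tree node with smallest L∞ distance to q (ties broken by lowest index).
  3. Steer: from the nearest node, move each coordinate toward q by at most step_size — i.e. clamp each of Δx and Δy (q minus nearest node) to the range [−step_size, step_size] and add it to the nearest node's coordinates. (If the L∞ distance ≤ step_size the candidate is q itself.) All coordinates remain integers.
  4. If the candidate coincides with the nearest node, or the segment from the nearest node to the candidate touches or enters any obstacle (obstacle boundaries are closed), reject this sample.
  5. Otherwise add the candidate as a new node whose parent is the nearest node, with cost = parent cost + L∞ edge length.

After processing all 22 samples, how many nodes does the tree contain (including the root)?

1. q=(3,4) nearest=0 d=2 new=(3,4) → blocked by [2,6]×[1,3], reject
2. q=(5,10) nearest=0 d=8 new=(5,8) → add node 1 parent=0 cost=6
3. q=(13,42) nearest=1 d=34 new=(11,14) → blocked by [11,15]×[10,14], reject
4. q=(11,39) nearest=1 d=31 new=(11,14) → blocked by [11,15]×[10,14], reject
5. q=(4,7) nearest=1 d=1 new=(4,7) → add node 2 parent=1 cost=7
6. q=(3,6) nearest=2 d=1 new=(3,6) → add node 3 parent=2 cost=8
7. q=(16,18) nearest=1 d=11 new=(11,14) → blocked by [11,15]×[10,14], reject
8. q=(19,9) nearest=1 d=14 new=(11,9) → add node 4 parent=1 cost=12
9. q=(17,41) nearest=4 d=32 new=(17,15) → blocked by [11,15]×[10,14], reject
10. q=(10,0) nearest=2 d=7 new=(10,1) → add node 5 parent=2 cost=13
11. q=(19,24) nearest=4 d=15 new=(17,15) → blocked by [11,15]×[10,14], reject
12. q=(19,37) nearest=4 d=28 new=(17,15) → blocked by [11,15]×[10,14], reject
13. q=(19,6) nearest=4 d=8 new=(17,6) → add node 6 parent=4 cost=18
14. q=(15,0) nearest=5 d=5 new=(15,0) → add node 7 parent=5 cost=18
15. q=(14,7) nearest=4 d=3 new=(14,7) → add node 8 parent=4 cost=15
16. q=(2,37) nearest=4 d=28 new=(5,15) → add node 9 parent=4 cost=18
17. q=(16,29) nearest=9 d=14 new=(11,21) → blocked by [4,8]×[18,23], reject
18. q=(3,40) nearest=9 d=25 new=(3,21) → blocked by [4,8]×[18,23], reject
19. q=(0,14) nearest=9 d=5 new=(0,14) → add node 10 parent=9 cost=23
20. q=(6,40) nearest=9 d=25 new=(6,21) → blocked by [4,8]×[18,23], reject
21. q=(9,21) nearest=9 d=6 new=(9,21) → blocked by [4,8]×[18,23], reject
22. q=(16,15) nearest=4 d=6 new=(16,15) → blocked by [11,15]×[10,14], reject

Node count: 11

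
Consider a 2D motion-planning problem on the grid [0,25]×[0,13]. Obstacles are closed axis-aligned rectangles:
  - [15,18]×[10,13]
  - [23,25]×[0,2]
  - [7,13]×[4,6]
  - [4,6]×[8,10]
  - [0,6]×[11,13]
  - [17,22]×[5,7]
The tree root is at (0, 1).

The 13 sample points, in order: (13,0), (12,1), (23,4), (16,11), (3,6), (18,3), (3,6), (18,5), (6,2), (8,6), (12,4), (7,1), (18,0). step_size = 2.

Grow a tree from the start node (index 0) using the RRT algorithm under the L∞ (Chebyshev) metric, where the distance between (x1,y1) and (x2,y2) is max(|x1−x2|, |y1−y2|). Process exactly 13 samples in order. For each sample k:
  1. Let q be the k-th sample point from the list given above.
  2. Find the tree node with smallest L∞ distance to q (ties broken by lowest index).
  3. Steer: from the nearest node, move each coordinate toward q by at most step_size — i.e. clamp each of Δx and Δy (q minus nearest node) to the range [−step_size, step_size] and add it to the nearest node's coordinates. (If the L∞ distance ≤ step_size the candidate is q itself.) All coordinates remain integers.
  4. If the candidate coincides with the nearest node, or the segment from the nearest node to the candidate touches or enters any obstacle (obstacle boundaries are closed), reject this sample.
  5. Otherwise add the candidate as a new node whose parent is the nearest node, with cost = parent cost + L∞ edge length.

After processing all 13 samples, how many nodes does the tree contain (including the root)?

Node count: 10

1. q=(13,0) nearest=0 d=13 new=(2,0) → add node 1 parent=0 cost=2
2. q=(12,1) nearest=1 d=10 new=(4,1) → add node 2 parent=1 cost=4
3. q=(23,4) nearest=2 d=19 new=(6,3) → add node 3 parent=2 cost=6
4. q=(16,11) nearest=3 d=10 new=(8,5) → blocked by [7,13]×[4,6], reject
5. q=(3,6) nearest=3 d=3 new=(4,5) → add node 4 parent=3 cost=8
6. q=(18,3) nearest=3 d=12 new=(8,3) → add node 5 parent=3 cost=8
7. q=(3,6) nearest=4 d=1 new=(3,6) → add node 6 parent=4 cost=9
8. q=(18,5) nearest=5 d=10 new=(10,5) → blocked by [7,13]×[4,6], reject
9. q=(6,2) nearest=3 d=1 new=(6,2) → add node 7 parent=3 cost=7
10. q=(8,6) nearest=3 d=3 new=(8,5) → blocked by [7,13]×[4,6], reject
11. q=(12,4) nearest=5 d=4 new=(10,4) → blocked by [7,13]×[4,6], reject
12. q=(7,1) nearest=7 d=1 new=(7,1) → add node 8 parent=7 cost=8
13. q=(18,0) nearest=5 d=10 new=(10,1) → add node 9 parent=5 cost=10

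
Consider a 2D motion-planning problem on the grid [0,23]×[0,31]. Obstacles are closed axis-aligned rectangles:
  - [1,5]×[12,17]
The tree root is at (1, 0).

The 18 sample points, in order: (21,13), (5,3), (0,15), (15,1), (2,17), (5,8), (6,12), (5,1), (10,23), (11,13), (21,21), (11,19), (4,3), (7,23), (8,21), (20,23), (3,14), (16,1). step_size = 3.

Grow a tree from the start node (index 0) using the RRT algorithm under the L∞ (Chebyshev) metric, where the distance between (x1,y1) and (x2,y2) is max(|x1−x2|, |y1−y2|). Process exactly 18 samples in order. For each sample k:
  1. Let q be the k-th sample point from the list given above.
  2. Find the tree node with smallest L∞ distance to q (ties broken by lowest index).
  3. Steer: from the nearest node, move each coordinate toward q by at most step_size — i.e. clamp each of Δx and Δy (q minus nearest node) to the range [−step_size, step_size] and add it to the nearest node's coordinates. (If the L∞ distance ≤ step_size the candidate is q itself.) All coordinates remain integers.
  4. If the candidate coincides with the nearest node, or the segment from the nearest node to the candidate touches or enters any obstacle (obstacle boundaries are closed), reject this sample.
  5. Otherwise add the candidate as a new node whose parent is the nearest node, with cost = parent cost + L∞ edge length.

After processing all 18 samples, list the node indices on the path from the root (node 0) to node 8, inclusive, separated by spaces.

Path: 0 1 3 5 6 8

1. q=(21,13) nearest=0 d=20 new=(4,3) → add node 1 parent=0 cost=3
2. q=(5,3) nearest=1 d=1 new=(5,3) → add node 2 parent=1 cost=4
3. q=(0,15) nearest=1 d=12 new=(1,6) → add node 3 parent=1 cost=6
4. q=(15,1) nearest=2 d=10 new=(8,1) → add node 4 parent=2 cost=7
5. q=(2,17) nearest=3 d=11 new=(2,9) → add node 5 parent=3 cost=9
6. q=(5,8) nearest=5 d=3 new=(5,8) → add node 6 parent=5 cost=12
7. q=(6,12) nearest=5 d=4 new=(5,12) → blocked by [1,5]×[12,17], reject
8. q=(5,1) nearest=1 d=2 new=(5,1) → add node 7 parent=1 cost=5
9. q=(10,23) nearest=5 d=14 new=(5,12) → blocked by [1,5]×[12,17], reject
10. q=(11,13) nearest=6 d=6 new=(8,11) → add node 8 parent=6 cost=15
11. q=(21,21) nearest=8 d=13 new=(11,14) → add node 9 parent=8 cost=18
12. q=(11,19) nearest=9 d=5 new=(11,17) → add node 10 parent=9 cost=21
13. q=(4,3) nearest=1 d=0 → coincident, reject
14. q=(7,23) nearest=10 d=6 new=(8,20) → add node 11 parent=10 cost=24
15. q=(8,21) nearest=11 d=1 new=(8,21) → add node 12 parent=11 cost=25
16. q=(20,23) nearest=9 d=9 new=(14,17) → add node 13 parent=9 cost=21
17. q=(3,14) nearest=5 d=5 new=(3,12) → blocked by [1,5]×[12,17], reject
18. q=(16,1) nearest=4 d=8 new=(11,1) → add node 14 parent=4 cost=10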